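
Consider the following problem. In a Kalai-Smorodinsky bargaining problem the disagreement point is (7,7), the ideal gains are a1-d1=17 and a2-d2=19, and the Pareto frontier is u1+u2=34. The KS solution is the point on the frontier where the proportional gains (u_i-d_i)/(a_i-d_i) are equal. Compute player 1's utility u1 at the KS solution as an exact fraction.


Step 1: At the KS point, (u1-d1)/r1 = (u2-d2)/r2 = t and u1+u2 = 34
Step 2: u1 = d1 + r1*t and u2 = d2 + r2*t, so (d1 + r1*t) + (d2 + r2*t) = 34
Step 3: t = (34 - 7 - 7)/(17 + 19) = 20/36 = 5/9
Step 4: u1 = d1 + r1*t = 7 + 17 * 5/9 = 148/9
Step 5: (Check: u2 = d2 + r2*t = 158/9; u1+u2 = 148/9 + 158/9 = 34, on the frontier.)

148/9


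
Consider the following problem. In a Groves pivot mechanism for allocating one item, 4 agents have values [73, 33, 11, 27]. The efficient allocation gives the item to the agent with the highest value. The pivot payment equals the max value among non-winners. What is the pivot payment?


Step 1: The efficient winner is agent 0 with value 73
Step 2: Other agents' values: [33, 11, 27]
Step 3: Pivot payment = max(others) = 33
Step 4: The winner pays 33

33


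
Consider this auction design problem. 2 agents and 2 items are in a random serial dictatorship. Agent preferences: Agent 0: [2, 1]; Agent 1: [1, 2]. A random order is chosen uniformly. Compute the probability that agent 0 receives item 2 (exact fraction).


Step 1: Agent 0 wants item 2
Step 2: There are 2 possible orderings of agents
Step 3: In 2 orderings, agent 0 gets item 2
Step 4: Probability = 2/2 = 1

1


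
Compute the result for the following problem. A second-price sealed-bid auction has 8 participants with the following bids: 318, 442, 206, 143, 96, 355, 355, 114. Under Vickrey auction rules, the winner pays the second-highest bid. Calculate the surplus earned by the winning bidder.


Step 1: Sort bids in descending order: 442, 355, 355, 318, 206, 143, 114, 96
Step 2: The winning bid is the highest: 442
Step 3: The payment equals the second-highest bid: 355
Step 4: Surplus = winner's bid - payment = 442 - 355 = 87

87


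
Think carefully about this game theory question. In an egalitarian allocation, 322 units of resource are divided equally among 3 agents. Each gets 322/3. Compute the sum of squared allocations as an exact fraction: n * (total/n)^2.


Step 1: Each agent's share = 322/3
Step 2: Square of each share = (322/3)^2 = 103684/9
Step 3: Sum of squares = 3 * 103684/9 = 103684/3

103684/3


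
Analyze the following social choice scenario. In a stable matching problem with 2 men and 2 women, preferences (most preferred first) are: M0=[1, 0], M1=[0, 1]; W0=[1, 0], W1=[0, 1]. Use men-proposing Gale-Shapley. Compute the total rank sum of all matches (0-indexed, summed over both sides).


Step 1: Run Gale-Shapley (men propose, women hold best offer):
  M0 proposes to W1; she accepts
  M1 proposes to W0; she accepts
Step 2: Final matching: W0-M1, W1-M0
Step 3: 0-indexed ranks (man's rank of his match, then woman's): 0 + 0 + 0 + 0
Step 4: Total rank sum = 0

0


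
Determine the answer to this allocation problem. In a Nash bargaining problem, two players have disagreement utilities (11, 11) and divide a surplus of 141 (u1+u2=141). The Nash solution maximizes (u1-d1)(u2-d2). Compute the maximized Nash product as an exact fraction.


Step 1: The Nash solution splits surplus symmetrically above the disagreement point
Step 2: u1 = (total + d1 - d2)/2 = (141 + 11 - 11)/2 = 141/2
Step 3: u2 = (total - d1 + d2)/2 = (141 - 11 + 11)/2 = 141/2
Step 4: Nash product = (141/2 - 11) * (141/2 - 11)
Step 5: = 119/2 * 119/2 = 14161/4

14161/4


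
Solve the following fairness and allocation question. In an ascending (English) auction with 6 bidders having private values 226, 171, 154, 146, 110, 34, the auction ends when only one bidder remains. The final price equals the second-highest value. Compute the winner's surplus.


Step 1: Identify the highest value: 226
Step 2: Identify the second-highest value: 171
Step 3: The final price = second-highest value = 171
Step 4: Surplus = 226 - 171 = 55

55


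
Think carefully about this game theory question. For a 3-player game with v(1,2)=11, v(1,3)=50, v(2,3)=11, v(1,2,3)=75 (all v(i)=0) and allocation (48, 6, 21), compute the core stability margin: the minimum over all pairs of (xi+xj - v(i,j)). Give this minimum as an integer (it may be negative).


Step 1: Slack for coalition (1,2): x1+x2 - v12 = 54 - 11 = 43
Step 2: Slack for coalition (1,3): x1+x3 - v13 = 69 - 50 = 19
Step 3: Slack for coalition (2,3): x2+x3 - v23 = 27 - 11 = 16
Step 4: Minimum slack = min(43, 19, 16) = 16, attained by (2,3); no pair can gain by deviating, so the allocation is in the core

16


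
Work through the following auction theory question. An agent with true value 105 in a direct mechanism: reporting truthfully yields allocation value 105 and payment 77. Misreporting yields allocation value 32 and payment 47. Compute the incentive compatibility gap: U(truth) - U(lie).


Step 1: U(truth) = value - payment = 105 - 77 = 28
Step 2: U(lie) = allocation - payment = 32 - 47 = -15
Step 3: IC gap = 28 - (-15) = 43

43


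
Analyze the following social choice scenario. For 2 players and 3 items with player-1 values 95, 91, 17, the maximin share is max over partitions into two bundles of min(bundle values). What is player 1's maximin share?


Step 1: Item values = 95, 91, 17
Step 2: Enumerate all 2-bundle partitions and take the smaller bundle:
  Partition 1: {95} vs {91,17} -> bundles 95, 108; min = 95
  Partition 2: {91} vs {95,17} -> bundles 91, 112; min = 91
  Partition 3: {17} vs {95,91} -> bundles 17, 186; min = 17
Step 3: MMS = max(95, 91, 17) = 95

95


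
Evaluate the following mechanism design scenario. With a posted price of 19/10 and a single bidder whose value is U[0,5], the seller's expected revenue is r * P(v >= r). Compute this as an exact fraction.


Step 1: Posted price r = 19/10, value support [0,5]
Step 2: P(v >= r) = (5 - 19/10)/5 = 31/50
Step 3: Expected revenue = r * P(v >= r) = 19/10 * 31/50
Step 4: Revenue = 589/500

589/500


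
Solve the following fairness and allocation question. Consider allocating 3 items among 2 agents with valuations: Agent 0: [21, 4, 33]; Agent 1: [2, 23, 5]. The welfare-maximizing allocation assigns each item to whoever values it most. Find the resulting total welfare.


Step 1: For each item, find the maximum value among all agents.
Step 2: Item 0 -> Agent 0 (value 21)
Step 3: Item 1 -> Agent 1 (value 23)
Step 4: Item 2 -> Agent 0 (value 33)
Step 5: Total welfare = 21 + 23 + 33 = 77

77


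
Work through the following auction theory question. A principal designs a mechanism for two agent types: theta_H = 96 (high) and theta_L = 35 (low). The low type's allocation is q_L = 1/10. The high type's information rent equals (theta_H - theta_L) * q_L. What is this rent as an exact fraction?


Step 1: theta_H - theta_L = 96 - 35 = 61
Step 2: Information rent = (theta_H - theta_L) * q_L
Step 3: = 61 * 1/10
Step 4: = 61/10

61/10


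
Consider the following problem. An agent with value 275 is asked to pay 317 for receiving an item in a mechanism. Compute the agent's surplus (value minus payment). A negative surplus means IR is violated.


Step 1: Surplus = value - payment = 275 - 317 = -42
Step 2: IR is violated (surplus < 0)

-42


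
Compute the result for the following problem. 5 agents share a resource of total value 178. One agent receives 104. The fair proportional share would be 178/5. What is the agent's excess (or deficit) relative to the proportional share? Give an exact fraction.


Step 1: Proportional share = 178/5
Step 2: Agent's actual allocation = 104
Step 3: Excess = 104 - 178/5 = 342/5

342/5


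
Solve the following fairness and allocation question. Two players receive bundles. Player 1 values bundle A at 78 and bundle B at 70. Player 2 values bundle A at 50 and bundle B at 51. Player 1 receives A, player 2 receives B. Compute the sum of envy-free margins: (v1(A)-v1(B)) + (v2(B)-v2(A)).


Step 1: Player 1's margin = v1(A) - v1(B) = 78 - 70 = 8
Step 2: Player 2's margin = v2(B) - v2(A) = 51 - 50 = 1
Step 3: Total margin = 8 + 1 = 9

9


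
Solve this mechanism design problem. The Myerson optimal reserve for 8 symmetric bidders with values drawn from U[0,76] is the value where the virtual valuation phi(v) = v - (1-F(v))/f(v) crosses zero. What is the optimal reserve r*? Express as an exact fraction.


Step 1: For U[0,76], F(v) = v/76 and f(v) = 1/76
Step 2: phi(v) = v - (1 - v/76)/(1/76) = v - (76 - v) = 2v - 76
Step 3: Set phi(r*) = 0: 2r* - 76 = 0
Step 4: r* = 76/2 = 38 (the number of bidders n = 8 does not enter)

38


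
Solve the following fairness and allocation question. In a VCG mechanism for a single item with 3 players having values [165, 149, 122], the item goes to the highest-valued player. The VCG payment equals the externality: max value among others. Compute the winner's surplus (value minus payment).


Step 1: The winner is the agent with the highest value: agent 0 with value 165
Step 2: Values of other agents: [149, 122]
Step 3: VCG payment = max of others' values = 149
Step 4: Surplus = 165 - 149 = 16

16


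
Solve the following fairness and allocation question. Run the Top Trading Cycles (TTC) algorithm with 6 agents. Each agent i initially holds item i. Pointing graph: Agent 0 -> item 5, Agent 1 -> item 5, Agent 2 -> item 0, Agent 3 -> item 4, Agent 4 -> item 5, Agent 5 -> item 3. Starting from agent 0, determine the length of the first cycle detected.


Step 1: Trace the pointer graph from agent 0: 0 -> 5 -> 3 -> 4 -> 5
Step 2: A cycle is detected when we revisit agent 5
Step 3: The cycle is: 5 -> 3 -> 4 -> 5
Step 4: Cycle length = 3

3


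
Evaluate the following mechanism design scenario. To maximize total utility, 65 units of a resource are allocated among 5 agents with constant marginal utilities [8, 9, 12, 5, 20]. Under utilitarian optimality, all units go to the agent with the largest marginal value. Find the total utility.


Step 1: The marginal utilities are [8, 9, 12, 5, 20]
Step 2: The highest marginal utility is 20
Step 3: All 65 units go to that agent
Step 4: Total utility = 20 * 65 = 1300

1300


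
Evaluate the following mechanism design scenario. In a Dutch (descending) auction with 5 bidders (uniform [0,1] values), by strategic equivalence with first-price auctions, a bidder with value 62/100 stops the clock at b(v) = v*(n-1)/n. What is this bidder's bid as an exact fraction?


Step 1: Dutch auctions are strategically equivalent to first-price auctions
Step 2: The equilibrium bid is b(v) = v*(n-1)/n
Step 3: b = 31/50 * 4/5
Step 4: b = 62/125

62/125


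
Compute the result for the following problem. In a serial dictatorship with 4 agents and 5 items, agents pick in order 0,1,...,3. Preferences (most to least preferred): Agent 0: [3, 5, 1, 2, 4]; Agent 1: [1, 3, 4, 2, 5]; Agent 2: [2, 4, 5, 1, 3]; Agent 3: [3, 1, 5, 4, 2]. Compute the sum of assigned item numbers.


Step 1: Agent 0 picks item 3
Step 2: Agent 1 picks item 1
Step 3: Agent 2 picks item 2
Step 4: Agent 3 picks item 5
Step 5: Sum = 3 + 1 + 2 + 5 = 11

11


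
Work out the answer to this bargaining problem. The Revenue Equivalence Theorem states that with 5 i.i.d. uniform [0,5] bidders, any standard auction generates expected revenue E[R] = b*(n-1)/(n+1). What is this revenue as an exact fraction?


Step 1: By Revenue Equivalence, expected revenue = b*(n-1)/(n+1)
Step 2: Substituting n = 5, b = 5
Step 3: Revenue = 5*(5-1)/(5+1) = 5*4/6
Step 4: Revenue = 20/6 = 10/3

10/3


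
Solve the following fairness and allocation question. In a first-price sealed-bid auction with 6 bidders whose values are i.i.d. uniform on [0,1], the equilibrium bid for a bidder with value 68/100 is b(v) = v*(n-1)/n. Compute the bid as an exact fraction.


Step 1: The symmetric BNE bidding function is b(v) = v * (n-1) / n
Step 2: Substitute v = 17/25 and n = 6
Step 3: b = 17/25 * 5/6
Step 4: b = 17/30

17/30


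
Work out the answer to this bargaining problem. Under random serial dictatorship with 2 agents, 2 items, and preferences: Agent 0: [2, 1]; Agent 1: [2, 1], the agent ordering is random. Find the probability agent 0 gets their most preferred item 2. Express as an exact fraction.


Step 1: Agent 0 wants item 2
Step 2: There are 2 possible orderings of agents
Step 3: In 1 orderings, agent 0 gets item 2
Step 4: Probability = 1/2

1/2


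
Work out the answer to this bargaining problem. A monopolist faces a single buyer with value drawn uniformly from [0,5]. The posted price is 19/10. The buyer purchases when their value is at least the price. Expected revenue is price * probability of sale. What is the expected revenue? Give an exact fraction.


Step 1: Posted price r = 19/10, value support [0,5]
Step 2: P(v >= r) = (5 - 19/10)/5 = 31/50
Step 3: Expected revenue = r * P(v >= r) = 19/10 * 31/50
Step 4: Revenue = 589/500

589/500


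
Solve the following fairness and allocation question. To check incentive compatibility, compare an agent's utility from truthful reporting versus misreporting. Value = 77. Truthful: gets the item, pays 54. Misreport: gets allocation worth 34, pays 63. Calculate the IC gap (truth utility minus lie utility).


Step 1: U(truth) = value - payment = 77 - 54 = 23
Step 2: U(lie) = allocation - payment = 34 - 63 = -29
Step 3: IC gap = 23 - (-29) = 52

52


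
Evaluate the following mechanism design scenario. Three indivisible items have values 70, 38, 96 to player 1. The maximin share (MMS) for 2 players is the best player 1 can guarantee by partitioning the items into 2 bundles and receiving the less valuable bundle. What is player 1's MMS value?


Step 1: Item values = 70, 38, 96
Step 2: Enumerate all 2-bundle partitions and take the smaller bundle:
  Partition 1: {70} vs {38,96} -> bundles 70, 134; min = 70
  Partition 2: {38} vs {70,96} -> bundles 38, 166; min = 38
  Partition 3: {96} vs {70,38} -> bundles 96, 108; min = 96
Step 3: MMS = max(70, 38, 96) = 96

96


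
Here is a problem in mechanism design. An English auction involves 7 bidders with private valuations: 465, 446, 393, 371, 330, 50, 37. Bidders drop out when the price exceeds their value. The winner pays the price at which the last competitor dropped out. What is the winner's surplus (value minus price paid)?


Step 1: Identify the highest value: 465
Step 2: Identify the second-highest value: 446
Step 3: The final price = second-highest value = 446
Step 4: Surplus = 465 - 446 = 19

19


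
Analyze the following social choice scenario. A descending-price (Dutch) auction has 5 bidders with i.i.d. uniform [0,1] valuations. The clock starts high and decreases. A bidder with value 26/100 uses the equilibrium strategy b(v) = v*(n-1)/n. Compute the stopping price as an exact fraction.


Step 1: Dutch auctions are strategically equivalent to first-price auctions
Step 2: The equilibrium bid is b(v) = v*(n-1)/n
Step 3: b = 13/50 * 4/5
Step 4: b = 26/125

26/125


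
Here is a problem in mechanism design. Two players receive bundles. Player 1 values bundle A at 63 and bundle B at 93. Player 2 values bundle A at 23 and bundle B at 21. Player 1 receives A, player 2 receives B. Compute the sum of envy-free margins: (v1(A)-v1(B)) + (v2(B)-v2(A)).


Step 1: Player 1's margin = v1(A) - v1(B) = 63 - 93 = -30
Step 2: Player 2's margin = v2(B) - v2(A) = 21 - 23 = -2
Step 3: Total margin = -30 + -2 = -32

-32


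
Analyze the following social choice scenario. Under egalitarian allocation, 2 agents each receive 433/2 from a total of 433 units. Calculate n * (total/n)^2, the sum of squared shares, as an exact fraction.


Step 1: Each agent's share = 433/2
Step 2: Square of each share = (433/2)^2 = 187489/4
Step 3: Sum of squares = 2 * 187489/4 = 187489/2

187489/2


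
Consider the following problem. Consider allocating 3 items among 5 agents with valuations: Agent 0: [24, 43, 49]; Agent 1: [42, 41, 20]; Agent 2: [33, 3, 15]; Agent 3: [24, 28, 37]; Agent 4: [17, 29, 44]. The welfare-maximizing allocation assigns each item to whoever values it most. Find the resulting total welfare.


Step 1: For each item, find the maximum value among all agents.
Step 2: Item 0 -> Agent 1 (value 42)
Step 3: Item 1 -> Agent 0 (value 43)
Step 4: Item 2 -> Agent 0 (value 49)
Step 5: Total welfare = 42 + 43 + 49 = 134

134


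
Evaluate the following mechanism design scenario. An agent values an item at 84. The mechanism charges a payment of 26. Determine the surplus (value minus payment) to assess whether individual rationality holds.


Step 1: Surplus = value - payment = 84 - 26 = 58
Step 2: IR is satisfied (surplus >= 0)

58


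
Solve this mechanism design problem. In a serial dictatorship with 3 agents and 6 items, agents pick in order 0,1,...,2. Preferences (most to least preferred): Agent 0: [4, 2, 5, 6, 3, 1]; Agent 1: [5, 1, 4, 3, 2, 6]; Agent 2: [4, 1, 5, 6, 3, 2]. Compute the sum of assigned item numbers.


Step 1: Agent 0 picks item 4
Step 2: Agent 1 picks item 5
Step 3: Agent 2 picks item 1
Step 4: Sum = 4 + 5 + 1 = 10

10


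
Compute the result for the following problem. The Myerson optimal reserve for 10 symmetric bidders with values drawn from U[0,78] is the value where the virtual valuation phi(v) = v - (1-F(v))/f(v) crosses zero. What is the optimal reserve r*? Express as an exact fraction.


Step 1: For U[0,78], F(v) = v/78 and f(v) = 1/78
Step 2: phi(v) = v - (1 - v/78)/(1/78) = v - (78 - v) = 2v - 78
Step 3: Set phi(r*) = 0: 2r* - 78 = 0
Step 4: r* = 78/2 = 39 (the number of bidders n = 10 does not enter)

39


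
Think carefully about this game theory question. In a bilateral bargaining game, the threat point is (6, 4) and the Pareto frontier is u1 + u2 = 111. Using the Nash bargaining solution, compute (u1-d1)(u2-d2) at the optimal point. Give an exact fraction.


Step 1: The Nash solution splits surplus symmetrically above the disagreement point
Step 2: u1 = (total + d1 - d2)/2 = (111 + 6 - 4)/2 = 113/2
Step 3: u2 = (total - d1 + d2)/2 = (111 - 6 + 4)/2 = 109/2
Step 4: Nash product = (113/2 - 6) * (109/2 - 4)
Step 5: = 101/2 * 101/2 = 10201/4

10201/4


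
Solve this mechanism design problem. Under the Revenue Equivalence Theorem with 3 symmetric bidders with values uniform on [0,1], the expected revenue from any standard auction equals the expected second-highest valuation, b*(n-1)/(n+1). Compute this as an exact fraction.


Step 1: By Revenue Equivalence, expected revenue = b*(n-1)/(n+1)
Step 2: Substituting n = 3, b = 1
Step 3: Revenue = 1*(3-1)/(3+1) = 1*2/4
Step 4: Revenue = 2/4 = 1/2

1/2


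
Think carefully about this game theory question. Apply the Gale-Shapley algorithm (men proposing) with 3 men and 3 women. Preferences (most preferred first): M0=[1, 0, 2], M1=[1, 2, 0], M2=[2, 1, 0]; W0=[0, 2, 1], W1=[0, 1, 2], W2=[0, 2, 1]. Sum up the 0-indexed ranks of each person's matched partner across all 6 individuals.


Step 1: Run Gale-Shapley (men propose, women hold best offer):
  M0 proposes to W1; she accepts
  M1 proposes to W1; rejected
  M1 proposes to W2; she accepts
  M2 proposes to W2; she switches from M1
  M1 proposes to W0; she accepts
Step 2: Final matching: W0-M1, W1-M0, W2-M2
Step 3: 0-indexed ranks (man's rank of his match, then woman's): 2 + 2 + 0 + 0 + 0 + 1
Step 4: Total rank sum = 5

5


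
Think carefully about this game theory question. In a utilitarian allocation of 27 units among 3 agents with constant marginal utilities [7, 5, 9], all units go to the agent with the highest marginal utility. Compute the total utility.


Step 1: The marginal utilities are [7, 5, 9]
Step 2: The highest marginal utility is 9
Step 3: All 27 units go to that agent
Step 4: Total utility = 9 * 27 = 243

243


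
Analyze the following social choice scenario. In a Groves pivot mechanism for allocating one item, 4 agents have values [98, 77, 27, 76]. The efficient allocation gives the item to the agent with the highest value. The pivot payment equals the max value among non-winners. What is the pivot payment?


Step 1: The efficient winner is agent 0 with value 98
Step 2: Other agents' values: [77, 27, 76]
Step 3: Pivot payment = max(others) = 77
Step 4: The winner pays 77

77


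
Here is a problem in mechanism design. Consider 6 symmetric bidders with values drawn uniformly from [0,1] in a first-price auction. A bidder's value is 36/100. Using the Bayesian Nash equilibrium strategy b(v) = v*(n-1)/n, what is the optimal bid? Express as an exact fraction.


Step 1: The symmetric BNE bidding function is b(v) = v * (n-1) / n
Step 2: Substitute v = 9/25 and n = 6
Step 3: b = 9/25 * 5/6
Step 4: b = 3/10

3/10


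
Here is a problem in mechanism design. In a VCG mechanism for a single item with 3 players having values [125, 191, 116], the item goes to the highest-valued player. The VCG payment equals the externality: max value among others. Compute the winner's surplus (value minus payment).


Step 1: The winner is the agent with the highest value: agent 1 with value 191
Step 2: Values of other agents: [125, 116]
Step 3: VCG payment = max of others' values = 125
Step 4: Surplus = 191 - 125 = 66

66


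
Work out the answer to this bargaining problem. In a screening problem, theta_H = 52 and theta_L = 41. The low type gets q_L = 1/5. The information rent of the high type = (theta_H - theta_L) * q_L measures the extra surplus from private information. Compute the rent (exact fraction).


Step 1: theta_H - theta_L = 52 - 41 = 11
Step 2: Information rent = (theta_H - theta_L) * q_L
Step 3: = 11 * 1/5
Step 4: = 11/5

11/5


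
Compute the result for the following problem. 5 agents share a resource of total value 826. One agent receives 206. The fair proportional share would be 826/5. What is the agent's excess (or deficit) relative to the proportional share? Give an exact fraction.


Step 1: Proportional share = 826/5
Step 2: Agent's actual allocation = 206
Step 3: Excess = 206 - 826/5 = 204/5

204/5


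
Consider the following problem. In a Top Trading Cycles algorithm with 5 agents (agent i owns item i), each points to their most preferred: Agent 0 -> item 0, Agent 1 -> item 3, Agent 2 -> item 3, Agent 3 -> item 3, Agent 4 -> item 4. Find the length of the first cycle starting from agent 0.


Step 1: Trace the pointer graph from agent 0: 0 -> 0
Step 2: A cycle is detected when we revisit agent 0
Step 3: The cycle is: 0 -> 0
Step 4: Cycle length = 1

1


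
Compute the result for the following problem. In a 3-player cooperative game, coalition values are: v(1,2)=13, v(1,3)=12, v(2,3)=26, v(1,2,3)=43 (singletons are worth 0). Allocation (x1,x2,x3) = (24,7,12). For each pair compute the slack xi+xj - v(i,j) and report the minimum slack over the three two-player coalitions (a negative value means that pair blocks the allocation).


Step 1: Slack for coalition (1,2): x1+x2 - v12 = 31 - 13 = 18
Step 2: Slack for coalition (1,3): x1+x3 - v13 = 36 - 12 = 24
Step 3: Slack for coalition (2,3): x2+x3 - v23 = 19 - 26 = -7
Step 4: Minimum slack = min(18, 24, -7) = -7, attained by (2,3); coalition (2,3) can block (slack < 0), so the allocation is not in the core

-7


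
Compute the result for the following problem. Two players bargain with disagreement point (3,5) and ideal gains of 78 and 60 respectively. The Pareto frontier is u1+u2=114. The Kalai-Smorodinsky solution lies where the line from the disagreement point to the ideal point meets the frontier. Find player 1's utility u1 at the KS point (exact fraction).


Step 1: At the KS point, (u1-d1)/r1 = (u2-d2)/r2 = t and u1+u2 = 114
Step 2: u1 = d1 + r1*t and u2 = d2 + r2*t, so (d1 + r1*t) + (d2 + r2*t) = 114
Step 3: t = (114 - 3 - 5)/(78 + 60) = 106/138 = 53/69
Step 4: u1 = d1 + r1*t = 3 + 78 * 53/69 = 1447/23
Step 5: (Check: u2 = d2 + r2*t = 1175/23; u1+u2 = 1447/23 + 1175/23 = 114, on the frontier.)

1447/23


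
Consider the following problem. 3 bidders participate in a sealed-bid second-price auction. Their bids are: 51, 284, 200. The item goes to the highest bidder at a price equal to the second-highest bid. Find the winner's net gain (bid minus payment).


Step 1: Sort bids in descending order: 284, 200, 51
Step 2: The winning bid is the highest: 284
Step 3: The payment equals the second-highest bid: 200
Step 4: Surplus = winner's bid - payment = 284 - 200 = 84

84


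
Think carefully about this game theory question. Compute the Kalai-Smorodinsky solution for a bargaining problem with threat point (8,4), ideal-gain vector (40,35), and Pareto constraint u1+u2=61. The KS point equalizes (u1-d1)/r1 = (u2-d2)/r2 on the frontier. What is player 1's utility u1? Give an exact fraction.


Step 1: At the KS point, (u1-d1)/r1 = (u2-d2)/r2 = t and u1+u2 = 61
Step 2: u1 = d1 + r1*t and u2 = d2 + r2*t, so (d1 + r1*t) + (d2 + r2*t) = 61
Step 3: t = (61 - 8 - 4)/(40 + 35) = 49/75
Step 4: u1 = d1 + r1*t = 8 + 40 * 49/75 = 512/15
Step 5: (Check: u2 = d2 + r2*t = 403/15; u1+u2 = 512/15 + 403/15 = 61, on the frontier.)

512/15


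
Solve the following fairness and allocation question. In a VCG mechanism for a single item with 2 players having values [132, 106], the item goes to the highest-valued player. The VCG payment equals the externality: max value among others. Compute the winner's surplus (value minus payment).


Step 1: The winner is the agent with the highest value: agent 0 with value 132
Step 2: Values of other agents: [106]
Step 3: VCG payment = max of others' values = 106
Step 4: Surplus = 132 - 106 = 26

26


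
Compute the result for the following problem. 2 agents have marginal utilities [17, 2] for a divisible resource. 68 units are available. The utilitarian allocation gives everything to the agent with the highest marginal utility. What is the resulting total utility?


Step 1: The marginal utilities are [17, 2]
Step 2: The highest marginal utility is 17
Step 3: All 68 units go to that agent
Step 4: Total utility = 17 * 68 = 1156

1156


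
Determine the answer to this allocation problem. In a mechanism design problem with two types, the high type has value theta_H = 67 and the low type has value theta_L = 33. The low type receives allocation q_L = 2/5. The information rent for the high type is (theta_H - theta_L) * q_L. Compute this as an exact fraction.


Step 1: theta_H - theta_L = 67 - 33 = 34
Step 2: Information rent = (theta_H - theta_L) * q_L
Step 3: = 34 * 2/5
Step 4: = 68/5

68/5


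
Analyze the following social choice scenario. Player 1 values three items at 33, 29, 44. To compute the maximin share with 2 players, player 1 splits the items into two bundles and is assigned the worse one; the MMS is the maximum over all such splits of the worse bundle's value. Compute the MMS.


Step 1: Item values = 33, 29, 44
Step 2: Enumerate all 2-bundle partitions and take the smaller bundle:
  Partition 1: {33} vs {29,44} -> bundles 33, 73; min = 33
  Partition 2: {29} vs {33,44} -> bundles 29, 77; min = 29
  Partition 3: {44} vs {33,29} -> bundles 44, 62; min = 44
Step 3: MMS = max(33, 29, 44) = 44

44


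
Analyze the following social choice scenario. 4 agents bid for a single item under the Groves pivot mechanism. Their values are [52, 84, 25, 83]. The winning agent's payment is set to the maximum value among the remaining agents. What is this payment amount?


Step 1: The efficient winner is agent 1 with value 84
Step 2: Other agents' values: [52, 25, 83]
Step 3: Pivot payment = max(others) = 83
Step 4: The winner pays 83

83


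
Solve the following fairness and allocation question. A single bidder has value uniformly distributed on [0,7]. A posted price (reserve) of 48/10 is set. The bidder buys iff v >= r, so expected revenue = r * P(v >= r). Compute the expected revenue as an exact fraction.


Step 1: Posted price r = 24/5, value support [0,7]
Step 2: P(v >= r) = (7 - 24/5)/7 = 11/35
Step 3: Expected revenue = r * P(v >= r) = 24/5 * 11/35
Step 4: Revenue = 264/175

264/175


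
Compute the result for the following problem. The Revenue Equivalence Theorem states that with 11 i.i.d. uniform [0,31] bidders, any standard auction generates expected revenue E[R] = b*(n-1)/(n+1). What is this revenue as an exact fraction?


Step 1: By Revenue Equivalence, expected revenue = b*(n-1)/(n+1)
Step 2: Substituting n = 11, b = 31
Step 3: Revenue = 31*(11-1)/(11+1) = 31*10/12
Step 4: Revenue = 310/12 = 155/6

155/6


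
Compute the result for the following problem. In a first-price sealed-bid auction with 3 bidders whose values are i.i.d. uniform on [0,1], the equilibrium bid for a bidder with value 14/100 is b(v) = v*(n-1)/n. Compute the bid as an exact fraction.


Step 1: The symmetric BNE bidding function is b(v) = v * (n-1) / n
Step 2: Substitute v = 7/50 and n = 3
Step 3: b = 7/50 * 2/3
Step 4: b = 7/75

7/75


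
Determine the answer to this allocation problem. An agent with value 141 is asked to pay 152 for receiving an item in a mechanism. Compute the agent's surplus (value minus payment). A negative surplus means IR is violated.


Step 1: Surplus = value - payment = 141 - 152 = -11
Step 2: IR is violated (surplus < 0)

-11


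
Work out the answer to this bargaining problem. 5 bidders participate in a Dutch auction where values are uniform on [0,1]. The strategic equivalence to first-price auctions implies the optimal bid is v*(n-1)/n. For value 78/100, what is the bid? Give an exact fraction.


Step 1: Dutch auctions are strategically equivalent to first-price auctions
Step 2: The equilibrium bid is b(v) = v*(n-1)/n
Step 3: b = 39/50 * 4/5
Step 4: b = 78/125

78/125


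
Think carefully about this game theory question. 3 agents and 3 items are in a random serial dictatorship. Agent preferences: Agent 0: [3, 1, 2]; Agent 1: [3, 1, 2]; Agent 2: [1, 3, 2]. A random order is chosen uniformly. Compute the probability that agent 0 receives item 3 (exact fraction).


Step 1: Agent 0 wants item 3
Step 2: There are 6 possible orderings of agents
Step 3: In 3 orderings, agent 0 gets item 3
Step 4: Probability = 3/6 = 1/2

1/2


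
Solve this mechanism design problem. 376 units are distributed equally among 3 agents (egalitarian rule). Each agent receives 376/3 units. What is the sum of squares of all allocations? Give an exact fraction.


Step 1: Each agent's share = 376/3
Step 2: Square of each share = (376/3)^2 = 141376/9
Step 3: Sum of squares = 3 * 141376/9 = 141376/3

141376/3


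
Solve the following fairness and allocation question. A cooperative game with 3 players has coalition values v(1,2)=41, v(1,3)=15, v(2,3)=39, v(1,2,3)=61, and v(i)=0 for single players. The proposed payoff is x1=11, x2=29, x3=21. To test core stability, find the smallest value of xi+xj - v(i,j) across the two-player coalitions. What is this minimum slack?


Step 1: Slack for coalition (1,2): x1+x2 - v12 = 40 - 41 = -1
Step 2: Slack for coalition (1,3): x1+x3 - v13 = 32 - 15 = 17
Step 3: Slack for coalition (2,3): x2+x3 - v23 = 50 - 39 = 11
Step 4: Minimum slack = min(-1, 17, 11) = -1, attained by (1,2); coalition (1,2) can block (slack < 0), so the allocation is not in the core

-1


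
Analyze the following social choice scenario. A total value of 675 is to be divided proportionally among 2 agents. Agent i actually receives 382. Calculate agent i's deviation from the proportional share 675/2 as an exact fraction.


Step 1: Proportional share = 675/2
Step 2: Agent's actual allocation = 382
Step 3: Excess = 382 - 675/2 = 89/2

89/2


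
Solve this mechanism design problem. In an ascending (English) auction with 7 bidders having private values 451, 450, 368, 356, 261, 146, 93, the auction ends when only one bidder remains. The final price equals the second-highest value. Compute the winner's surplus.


Step 1: Identify the highest value: 451
Step 2: Identify the second-highest value: 450
Step 3: The final price = second-highest value = 450
Step 4: Surplus = 451 - 450 = 1

1


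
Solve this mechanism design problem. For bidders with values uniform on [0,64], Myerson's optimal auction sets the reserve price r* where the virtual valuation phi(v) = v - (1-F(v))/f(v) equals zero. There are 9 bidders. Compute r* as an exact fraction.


Step 1: For U[0,64], F(v) = v/64 and f(v) = 1/64
Step 2: phi(v) = v - (1 - v/64)/(1/64) = v - (64 - v) = 2v - 64
Step 3: Set phi(r*) = 0: 2r* - 64 = 0
Step 4: r* = 64/2 = 32 (the number of bidders n = 9 does not enter)

32


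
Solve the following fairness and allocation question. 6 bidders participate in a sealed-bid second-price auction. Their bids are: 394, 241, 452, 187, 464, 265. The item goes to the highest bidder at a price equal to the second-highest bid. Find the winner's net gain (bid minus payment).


Step 1: Sort bids in descending order: 464, 452, 394, 265, 241, 187
Step 2: The winning bid is the highest: 464
Step 3: The payment equals the second-highest bid: 452
Step 4: Surplus = winner's bid - payment = 464 - 452 = 12

12


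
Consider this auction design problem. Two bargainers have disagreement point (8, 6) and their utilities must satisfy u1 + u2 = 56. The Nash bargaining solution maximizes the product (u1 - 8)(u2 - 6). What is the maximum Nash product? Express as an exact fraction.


Step 1: The Nash solution splits surplus symmetrically above the disagreement point
Step 2: u1 = (total + d1 - d2)/2 = (56 + 8 - 6)/2 = 29
Step 3: u2 = (total - d1 + d2)/2 = (56 - 8 + 6)/2 = 27
Step 4: Nash product = (29 - 8) * (27 - 6)
Step 5: = 21 * 21 = 441

441


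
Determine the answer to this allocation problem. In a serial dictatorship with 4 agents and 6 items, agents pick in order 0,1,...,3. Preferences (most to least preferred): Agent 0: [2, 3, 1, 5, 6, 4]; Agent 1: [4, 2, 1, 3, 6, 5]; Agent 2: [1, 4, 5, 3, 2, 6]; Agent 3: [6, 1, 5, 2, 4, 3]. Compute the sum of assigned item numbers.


Step 1: Agent 0 picks item 2
Step 2: Agent 1 picks item 4
Step 3: Agent 2 picks item 1
Step 4: Agent 3 picks item 6
Step 5: Sum = 2 + 4 + 1 + 6 = 13

13


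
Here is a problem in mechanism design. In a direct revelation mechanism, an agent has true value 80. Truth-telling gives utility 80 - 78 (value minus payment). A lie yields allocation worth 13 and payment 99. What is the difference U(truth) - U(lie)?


Step 1: U(truth) = value - payment = 80 - 78 = 2
Step 2: U(lie) = allocation - payment = 13 - 99 = -86
Step 3: IC gap = 2 - (-86) = 88

88


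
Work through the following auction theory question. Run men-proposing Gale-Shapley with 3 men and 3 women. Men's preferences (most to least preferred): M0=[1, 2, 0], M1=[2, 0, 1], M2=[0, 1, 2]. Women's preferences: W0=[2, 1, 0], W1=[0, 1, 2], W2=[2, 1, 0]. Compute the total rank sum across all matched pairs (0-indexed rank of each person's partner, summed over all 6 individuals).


Step 1: Run Gale-Shapley (men propose, women hold best offer):
  M0 proposes to W1; she accepts
  M1 proposes to W2; she accepts
  M2 proposes to W0; she accepts
Step 2: Final matching: W0-M2, W1-M0, W2-M1
Step 3: 0-indexed ranks (man's rank of his match, then woman's): 0 + 0 + 0 + 0 + 0 + 1
Step 4: Total rank sum = 1

1


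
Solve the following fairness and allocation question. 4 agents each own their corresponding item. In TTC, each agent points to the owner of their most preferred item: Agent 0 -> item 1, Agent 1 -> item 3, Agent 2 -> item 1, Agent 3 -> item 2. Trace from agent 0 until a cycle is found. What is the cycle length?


Step 1: Trace the pointer graph from agent 0: 0 -> 1 -> 3 -> 2 -> 1
Step 2: A cycle is detected when we revisit agent 1
Step 3: The cycle is: 1 -> 3 -> 2 -> 1
Step 4: Cycle length = 3

3


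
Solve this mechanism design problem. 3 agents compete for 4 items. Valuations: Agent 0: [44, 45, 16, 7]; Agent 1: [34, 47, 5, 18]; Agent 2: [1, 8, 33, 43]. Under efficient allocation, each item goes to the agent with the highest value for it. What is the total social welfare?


Step 1: For each item, find the maximum value among all agents.
Step 2: Item 0 -> Agent 0 (value 44)
Step 3: Item 1 -> Agent 1 (value 47)
Step 4: Item 2 -> Agent 2 (value 33)
Step 5: Item 3 -> Agent 2 (value 43)
Step 6: Total welfare = 44 + 47 + 33 + 43 = 167

167


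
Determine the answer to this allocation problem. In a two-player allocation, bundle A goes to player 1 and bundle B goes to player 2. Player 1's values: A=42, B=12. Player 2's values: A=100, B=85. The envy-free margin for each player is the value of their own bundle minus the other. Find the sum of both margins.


Step 1: Player 1's margin = v1(A) - v1(B) = 42 - 12 = 30
Step 2: Player 2's margin = v2(B) - v2(A) = 85 - 100 = -15
Step 3: Total margin = 30 + -15 = 15

15


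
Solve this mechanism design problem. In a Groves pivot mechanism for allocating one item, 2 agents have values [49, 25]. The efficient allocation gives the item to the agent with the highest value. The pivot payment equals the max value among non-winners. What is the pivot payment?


Step 1: The efficient winner is agent 0 with value 49
Step 2: Other agents' values: [25]
Step 3: Pivot payment = max(others) = 25
Step 4: The winner pays 25

25


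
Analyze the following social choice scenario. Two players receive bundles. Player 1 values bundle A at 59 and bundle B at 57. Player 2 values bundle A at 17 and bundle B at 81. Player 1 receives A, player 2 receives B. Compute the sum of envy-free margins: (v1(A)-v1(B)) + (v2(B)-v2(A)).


Step 1: Player 1's margin = v1(A) - v1(B) = 59 - 57 = 2
Step 2: Player 2's margin = v2(B) - v2(A) = 81 - 17 = 64
Step 3: Total margin = 2 + 64 = 66

66


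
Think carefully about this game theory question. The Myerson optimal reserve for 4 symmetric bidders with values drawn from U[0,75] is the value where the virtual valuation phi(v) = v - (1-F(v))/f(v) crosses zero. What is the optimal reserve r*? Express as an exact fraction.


Step 1: For U[0,75], F(v) = v/75 and f(v) = 1/75
Step 2: phi(v) = v - (1 - v/75)/(1/75) = v - (75 - v) = 2v - 75
Step 3: Set phi(r*) = 0: 2r* - 75 = 0
Step 4: r* = 75/2 (the number of bidders n = 4 does not enter)

75/2


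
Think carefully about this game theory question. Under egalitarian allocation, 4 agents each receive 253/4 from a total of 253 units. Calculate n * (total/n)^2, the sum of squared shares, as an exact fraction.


Step 1: Each agent's share = 253/4
Step 2: Square of each share = (253/4)^2 = 64009/16
Step 3: Sum of squares = 4 * 64009/16 = 64009/4

64009/4


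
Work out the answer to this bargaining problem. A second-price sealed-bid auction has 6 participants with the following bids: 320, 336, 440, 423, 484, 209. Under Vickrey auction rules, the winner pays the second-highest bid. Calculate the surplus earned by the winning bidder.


Step 1: Sort bids in descending order: 484, 440, 423, 336, 320, 209
Step 2: The winning bid is the highest: 484
Step 3: The payment equals the second-highest bid: 440
Step 4: Surplus = winner's bid - payment = 484 - 440 = 44

44


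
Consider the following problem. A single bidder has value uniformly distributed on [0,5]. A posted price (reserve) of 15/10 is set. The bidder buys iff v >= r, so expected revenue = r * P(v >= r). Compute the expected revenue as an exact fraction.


Step 1: Posted price r = 3/2, value support [0,5]
Step 2: P(v >= r) = (5 - 3/2)/5 = 7/10
Step 3: Expected revenue = r * P(v >= r) = 3/2 * 7/10
Step 4: Revenue = 21/20

21/20


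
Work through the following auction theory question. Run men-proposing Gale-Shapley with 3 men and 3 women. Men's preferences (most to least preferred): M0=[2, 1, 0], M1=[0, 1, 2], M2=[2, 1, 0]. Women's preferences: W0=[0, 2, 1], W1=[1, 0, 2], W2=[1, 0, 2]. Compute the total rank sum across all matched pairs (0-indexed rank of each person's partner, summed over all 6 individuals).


Step 1: Run Gale-Shapley (men propose, women hold best offer):
  M0 proposes to W2; she accepts
  M1 proposes to W0; she accepts
  M2 proposes to W2; rejected
  M2 proposes to W1; she accepts
Step 2: Final matching: W0-M1, W1-M2, W2-M0
Step 3: 0-indexed ranks (man's rank of his match, then woman's): 0 + 2 + 1 + 2 + 0 + 1
Step 4: Total rank sum = 6

6
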